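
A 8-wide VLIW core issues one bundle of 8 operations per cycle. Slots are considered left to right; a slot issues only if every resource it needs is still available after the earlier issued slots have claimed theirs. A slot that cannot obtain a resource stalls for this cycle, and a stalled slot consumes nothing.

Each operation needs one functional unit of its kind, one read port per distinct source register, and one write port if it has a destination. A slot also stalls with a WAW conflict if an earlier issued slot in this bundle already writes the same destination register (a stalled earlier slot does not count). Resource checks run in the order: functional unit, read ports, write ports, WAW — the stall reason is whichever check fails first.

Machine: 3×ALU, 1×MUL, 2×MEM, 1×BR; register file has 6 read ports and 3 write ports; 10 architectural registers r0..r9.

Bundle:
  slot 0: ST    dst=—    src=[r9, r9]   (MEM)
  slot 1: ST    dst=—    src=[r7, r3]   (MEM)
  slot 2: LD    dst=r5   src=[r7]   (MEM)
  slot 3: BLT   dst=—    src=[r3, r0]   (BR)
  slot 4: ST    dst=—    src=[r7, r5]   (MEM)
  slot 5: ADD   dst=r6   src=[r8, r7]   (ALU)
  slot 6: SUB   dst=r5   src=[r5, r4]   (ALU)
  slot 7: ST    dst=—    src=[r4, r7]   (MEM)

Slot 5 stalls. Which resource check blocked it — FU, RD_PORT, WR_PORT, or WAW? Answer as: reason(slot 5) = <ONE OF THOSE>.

reason(slot 5) = RD_PORT

#0 MEM src=r9,r9 dispatched  <A:3 Mu:1 Ld:1 B:1 rd:5 wr:3>
#1 MEM src=r7,r3 dispatched  <A:3 Mu:1 Ld:0 B:1 rd:3 wr:3>
#2 MEM src=r7 held:FU  <A:3 Mu:1 Ld:0 B:1 rd:3 wr:3>
#3 BR src=r3,r0 dispatched  <A:3 Mu:1 Ld:0 B:0 rd:1 wr:3>
#4 MEM src=r7,r5 held:FU  <A:3 Mu:1 Ld:0 B:0 rd:1 wr:3>
#5 ALU src=r8,r7 held:RD_PORT  <A:3 Mu:1 Ld:0 B:0 rd:1 wr:3>
#6 ALU src=r5,r4 held:RD_PORT  <A:3 Mu:1 Ld:0 B:0 rd:1 wr:3>
#7 MEM src=r4,r7 held:FU  <A:3 Mu:1 Ld:0 B:0 rd:1 wr:3>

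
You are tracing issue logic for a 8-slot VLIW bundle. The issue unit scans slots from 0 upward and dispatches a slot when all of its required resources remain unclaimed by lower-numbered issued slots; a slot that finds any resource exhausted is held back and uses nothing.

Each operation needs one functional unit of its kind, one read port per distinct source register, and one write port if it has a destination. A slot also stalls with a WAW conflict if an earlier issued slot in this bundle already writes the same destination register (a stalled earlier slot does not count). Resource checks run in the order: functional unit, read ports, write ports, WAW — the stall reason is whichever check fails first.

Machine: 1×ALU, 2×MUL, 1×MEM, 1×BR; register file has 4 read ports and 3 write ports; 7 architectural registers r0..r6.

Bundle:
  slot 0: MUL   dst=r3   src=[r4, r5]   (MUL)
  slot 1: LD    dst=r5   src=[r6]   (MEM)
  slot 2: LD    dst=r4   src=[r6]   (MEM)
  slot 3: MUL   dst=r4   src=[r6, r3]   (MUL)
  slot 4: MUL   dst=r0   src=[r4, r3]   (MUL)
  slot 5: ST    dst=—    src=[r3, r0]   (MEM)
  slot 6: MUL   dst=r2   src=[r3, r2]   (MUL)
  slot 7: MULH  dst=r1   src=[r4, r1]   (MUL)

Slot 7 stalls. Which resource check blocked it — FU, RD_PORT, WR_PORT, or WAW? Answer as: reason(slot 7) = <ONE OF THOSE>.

#0 MUL src=r4,r5 dispatched  <A:1 Mu:1 Ld:1 B:1 rd:2 wr:2>
#1 MEM src=r6 dispatched  <A:1 Mu:1 Ld:0 B:1 rd:1 wr:1>
#2 MEM src=r6 held:FU  <A:1 Mu:1 Ld:0 B:1 rd:1 wr:1>
#3 MUL src=r6,r3 held:RD_PORT  <A:1 Mu:1 Ld:0 B:1 rd:1 wr:1>
#4 MUL src=r4,r3 held:RD_PORT  <A:1 Mu:1 Ld:0 B:1 rd:1 wr:1>
#5 MEM src=r3,r0 held:FU  <A:1 Mu:1 Ld:0 B:1 rd:1 wr:1>
#6 MUL src=r3,r2 held:RD_PORT  <A:1 Mu:1 Ld:0 B:1 rd:1 wr:1>
#7 MUL src=r4,r1 held:RD_PORT  <A:1 Mu:1 Ld:0 B:1 rd:1 wr:1>

reason(slot 7) = RD_PORT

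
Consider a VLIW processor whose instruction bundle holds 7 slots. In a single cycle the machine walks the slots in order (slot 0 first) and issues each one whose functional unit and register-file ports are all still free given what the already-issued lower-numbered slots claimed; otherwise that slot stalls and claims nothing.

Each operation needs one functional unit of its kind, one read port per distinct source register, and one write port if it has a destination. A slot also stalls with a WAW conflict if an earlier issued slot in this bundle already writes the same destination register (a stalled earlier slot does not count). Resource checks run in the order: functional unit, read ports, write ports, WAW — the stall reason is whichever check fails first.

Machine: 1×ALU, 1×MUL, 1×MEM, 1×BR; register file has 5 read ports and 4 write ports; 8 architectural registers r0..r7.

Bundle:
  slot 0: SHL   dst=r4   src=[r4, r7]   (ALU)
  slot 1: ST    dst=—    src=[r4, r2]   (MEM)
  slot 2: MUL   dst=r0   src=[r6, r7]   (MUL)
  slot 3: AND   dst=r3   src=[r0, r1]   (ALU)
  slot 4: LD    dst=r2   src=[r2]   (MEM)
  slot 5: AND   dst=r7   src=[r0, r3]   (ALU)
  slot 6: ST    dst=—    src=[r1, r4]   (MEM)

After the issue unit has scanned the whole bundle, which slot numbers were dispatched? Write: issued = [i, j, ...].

(0) want 1×ALU +2rd +1wr — yes → AL0|MU1|ME1|BR1|rd3|wr3
(1) want 1×MEM +2rd +0wr — yes → AL0|MU1|ME0|BR1|rd1|wr3
(2) want 1×MUL +2rd +1wr — RD_PORT → AL0|MU1|ME0|BR1|rd1|wr3
(3) want 1×ALU +2rd +1wr — FU → AL0|MU1|ME0|BR1|rd1|wr3
(4) want 1×MEM +1rd +1wr — FU → AL0|MU1|ME0|BR1|rd1|wr3
(5) want 1×ALU +2rd +1wr — FU → AL0|MU1|ME0|BR1|rd1|wr3
(6) want 1×MEM +2rd +0wr — FU → AL0|MU1|ME0|BR1|rd1|wr3

issued = [0, 1]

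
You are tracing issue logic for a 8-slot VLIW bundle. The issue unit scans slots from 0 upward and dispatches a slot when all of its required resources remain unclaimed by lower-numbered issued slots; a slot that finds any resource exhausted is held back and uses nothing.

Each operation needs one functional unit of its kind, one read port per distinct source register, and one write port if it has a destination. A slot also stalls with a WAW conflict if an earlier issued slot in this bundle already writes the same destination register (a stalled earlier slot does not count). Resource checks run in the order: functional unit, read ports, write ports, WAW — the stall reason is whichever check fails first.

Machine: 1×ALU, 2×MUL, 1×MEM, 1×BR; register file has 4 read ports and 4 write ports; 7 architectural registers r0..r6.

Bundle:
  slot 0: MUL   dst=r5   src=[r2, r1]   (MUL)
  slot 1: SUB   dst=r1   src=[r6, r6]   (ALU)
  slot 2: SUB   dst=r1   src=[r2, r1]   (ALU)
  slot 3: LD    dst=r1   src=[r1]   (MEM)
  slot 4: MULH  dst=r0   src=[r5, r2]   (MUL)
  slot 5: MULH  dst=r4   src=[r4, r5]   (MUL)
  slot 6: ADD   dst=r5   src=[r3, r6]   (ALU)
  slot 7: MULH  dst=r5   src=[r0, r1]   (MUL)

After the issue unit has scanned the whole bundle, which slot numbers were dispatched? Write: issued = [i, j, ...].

[0] MUL needs rd=2 wr=1: ok; after: ALU=1 MUL=1 MEM=1 BR=1, R=2, W=3
[1] ALU needs rd=1 wr=1: ok; after: ALU=0 MUL=1 MEM=1 BR=1, R=1, W=2
[2] ALU needs rd=2 wr=1: FU; after: ALU=0 MUL=1 MEM=1 BR=1, R=1, W=2
[3] MEM needs rd=1 wr=1: WAW; after: ALU=0 MUL=1 MEM=1 BR=1, R=1, W=2
[4] MUL needs rd=2 wr=1: RD_PORT; after: ALU=0 MUL=1 MEM=1 BR=1, R=1, W=2
[5] MUL needs rd=2 wr=1: RD_PORT; after: ALU=0 MUL=1 MEM=1 BR=1, R=1, W=2
[6] ALU needs rd=2 wr=1: FU; after: ALU=0 MUL=1 MEM=1 BR=1, R=1, W=2
[7] MUL needs rd=2 wr=1: RD_PORT; after: ALU=0 MUL=1 MEM=1 BR=1, R=1, W=2

issued = [0, 1]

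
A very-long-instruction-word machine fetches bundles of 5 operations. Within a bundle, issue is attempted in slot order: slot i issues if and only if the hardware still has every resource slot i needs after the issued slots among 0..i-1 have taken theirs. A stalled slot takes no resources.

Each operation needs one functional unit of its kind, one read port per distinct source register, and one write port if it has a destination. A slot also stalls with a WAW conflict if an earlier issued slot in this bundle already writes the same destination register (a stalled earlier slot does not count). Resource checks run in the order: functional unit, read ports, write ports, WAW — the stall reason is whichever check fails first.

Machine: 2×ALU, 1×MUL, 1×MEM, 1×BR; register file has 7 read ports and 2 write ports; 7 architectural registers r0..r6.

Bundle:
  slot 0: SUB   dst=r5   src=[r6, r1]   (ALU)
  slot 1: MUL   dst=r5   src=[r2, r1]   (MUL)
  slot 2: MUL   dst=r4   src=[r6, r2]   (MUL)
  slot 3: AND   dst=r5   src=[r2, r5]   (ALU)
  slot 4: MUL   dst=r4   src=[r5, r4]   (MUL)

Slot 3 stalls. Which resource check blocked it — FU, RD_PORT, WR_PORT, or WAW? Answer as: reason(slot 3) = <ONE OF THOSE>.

reason(slot 3) = WR_PORT

slot 0 (ALU): ISSUE — free A1,Mu1,Ld1,B1 rp5 wp1
slot 1 (MUL): stall WAW — free A1,Mu1,Ld1,B1 rp5 wp1
slot 2 (MUL): ISSUE — free A1,Mu0,Ld1,B1 rp3 wp0
slot 3 (ALU): stall WR_PORT — free A1,Mu0,Ld1,B1 rp3 wp0
slot 4 (MUL): stall FU — free A1,Mu0,Ld1,B1 rp3 wp0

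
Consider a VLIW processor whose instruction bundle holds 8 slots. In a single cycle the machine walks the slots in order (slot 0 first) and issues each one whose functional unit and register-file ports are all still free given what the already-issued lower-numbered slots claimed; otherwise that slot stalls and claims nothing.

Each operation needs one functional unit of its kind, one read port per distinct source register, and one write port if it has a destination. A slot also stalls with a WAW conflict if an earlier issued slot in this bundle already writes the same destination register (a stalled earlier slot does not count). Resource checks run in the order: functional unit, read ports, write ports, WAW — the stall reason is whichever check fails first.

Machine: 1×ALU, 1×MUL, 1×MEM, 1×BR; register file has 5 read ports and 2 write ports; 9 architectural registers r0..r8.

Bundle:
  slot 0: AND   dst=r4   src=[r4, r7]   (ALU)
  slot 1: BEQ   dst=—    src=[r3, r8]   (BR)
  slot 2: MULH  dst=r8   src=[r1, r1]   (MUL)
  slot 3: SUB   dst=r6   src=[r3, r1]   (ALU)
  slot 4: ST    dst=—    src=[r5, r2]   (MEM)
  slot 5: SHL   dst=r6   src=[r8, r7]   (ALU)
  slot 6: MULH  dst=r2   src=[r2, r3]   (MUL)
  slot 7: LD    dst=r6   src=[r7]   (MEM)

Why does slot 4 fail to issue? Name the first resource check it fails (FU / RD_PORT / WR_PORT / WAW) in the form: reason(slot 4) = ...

slot 0 (ALU): ISSUE — free A0,Mu1,Ld1,B1 rp3 wp1
slot 1 (BR): ISSUE — free A0,Mu1,Ld1,B0 rp1 wp1
slot 2 (MUL): ISSUE — free A0,Mu0,Ld1,B0 rp0 wp0
slot 3 (ALU): stall FU — free A0,Mu0,Ld1,B0 rp0 wp0
slot 4 (MEM): stall RD_PORT — free A0,Mu0,Ld1,B0 rp0 wp0
slot 5 (ALU): stall FU — free A0,Mu0,Ld1,B0 rp0 wp0
slot 6 (MUL): stall FU — free A0,Mu0,Ld1,B0 rp0 wp0
slot 7 (MEM): stall RD_PORT — free A0,Mu0,Ld1,B0 rp0 wp0

reason(slot 4) = RD_PORT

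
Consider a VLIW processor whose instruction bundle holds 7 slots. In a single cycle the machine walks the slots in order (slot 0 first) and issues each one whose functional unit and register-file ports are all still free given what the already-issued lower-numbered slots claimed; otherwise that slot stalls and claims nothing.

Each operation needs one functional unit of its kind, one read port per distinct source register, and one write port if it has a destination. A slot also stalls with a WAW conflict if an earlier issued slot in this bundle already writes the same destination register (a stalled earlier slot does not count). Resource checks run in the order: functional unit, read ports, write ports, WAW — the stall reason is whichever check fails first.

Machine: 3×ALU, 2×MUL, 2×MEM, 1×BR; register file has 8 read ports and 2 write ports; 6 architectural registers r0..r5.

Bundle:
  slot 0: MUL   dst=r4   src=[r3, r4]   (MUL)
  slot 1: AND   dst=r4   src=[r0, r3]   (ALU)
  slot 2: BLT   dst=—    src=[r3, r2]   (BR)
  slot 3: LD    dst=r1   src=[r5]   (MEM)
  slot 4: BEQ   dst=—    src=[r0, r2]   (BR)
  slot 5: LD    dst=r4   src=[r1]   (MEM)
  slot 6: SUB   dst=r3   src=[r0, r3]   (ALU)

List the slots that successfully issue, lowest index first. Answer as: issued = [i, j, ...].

issued = [0, 2, 3]

#0 MUL src=r3,r4 dispatched  <A:3 Mu:1 Ld:2 B:1 rd:6 wr:1>
#1 ALU src=r0,r3 held:WAW  <A:3 Mu:1 Ld:2 B:1 rd:6 wr:1>
#2 BR src=r3,r2 dispatched  <A:3 Mu:1 Ld:2 B:0 rd:4 wr:1>
#3 MEM src=r5 dispatched  <A:3 Mu:1 Ld:1 B:0 rd:3 wr:0>
#4 BR src=r0,r2 held:FU  <A:3 Mu:1 Ld:1 B:0 rd:3 wr:0>
#5 MEM src=r1 held:WR_PORT  <A:3 Mu:1 Ld:1 B:0 rd:3 wr:0>
#6 ALU src=r0,r3 held:WR_PORT  <A:3 Mu:1 Ld:1 B:0 rd:3 wr:0>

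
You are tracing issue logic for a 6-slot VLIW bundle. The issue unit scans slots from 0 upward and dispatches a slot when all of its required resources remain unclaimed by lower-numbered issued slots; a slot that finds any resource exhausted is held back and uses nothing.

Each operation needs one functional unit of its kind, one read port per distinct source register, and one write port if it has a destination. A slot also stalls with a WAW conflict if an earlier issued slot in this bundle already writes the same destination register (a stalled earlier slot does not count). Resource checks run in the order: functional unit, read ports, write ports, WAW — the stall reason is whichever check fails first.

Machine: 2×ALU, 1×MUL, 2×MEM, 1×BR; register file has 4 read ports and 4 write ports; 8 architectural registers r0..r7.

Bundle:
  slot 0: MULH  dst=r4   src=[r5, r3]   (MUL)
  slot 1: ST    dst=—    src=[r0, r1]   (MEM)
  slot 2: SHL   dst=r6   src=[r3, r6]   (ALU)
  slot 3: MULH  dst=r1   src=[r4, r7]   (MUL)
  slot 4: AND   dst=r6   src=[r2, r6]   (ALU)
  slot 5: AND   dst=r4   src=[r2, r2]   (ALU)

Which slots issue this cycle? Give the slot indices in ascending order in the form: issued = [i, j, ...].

issued = [0, 1]

#0 MUL src=r5,r3 dispatched  <A:2 Mu:0 Ld:2 B:1 rd:2 wr:3>
#1 MEM src=r0,r1 dispatched  <A:2 Mu:0 Ld:1 B:1 rd:0 wr:3>
#2 ALU src=r3,r6 held:RD_PORT  <A:2 Mu:0 Ld:1 B:1 rd:0 wr:3>
#3 MUL src=r4,r7 held:FU  <A:2 Mu:0 Ld:1 B:1 rd:0 wr:3>
#4 ALU src=r2,r6 held:RD_PORT  <A:2 Mu:0 Ld:1 B:1 rd:0 wr:3>
#5 ALU src=r2,r2 held:RD_PORT  <A:2 Mu:0 Ld:1 B:1 rd:0 wr:3>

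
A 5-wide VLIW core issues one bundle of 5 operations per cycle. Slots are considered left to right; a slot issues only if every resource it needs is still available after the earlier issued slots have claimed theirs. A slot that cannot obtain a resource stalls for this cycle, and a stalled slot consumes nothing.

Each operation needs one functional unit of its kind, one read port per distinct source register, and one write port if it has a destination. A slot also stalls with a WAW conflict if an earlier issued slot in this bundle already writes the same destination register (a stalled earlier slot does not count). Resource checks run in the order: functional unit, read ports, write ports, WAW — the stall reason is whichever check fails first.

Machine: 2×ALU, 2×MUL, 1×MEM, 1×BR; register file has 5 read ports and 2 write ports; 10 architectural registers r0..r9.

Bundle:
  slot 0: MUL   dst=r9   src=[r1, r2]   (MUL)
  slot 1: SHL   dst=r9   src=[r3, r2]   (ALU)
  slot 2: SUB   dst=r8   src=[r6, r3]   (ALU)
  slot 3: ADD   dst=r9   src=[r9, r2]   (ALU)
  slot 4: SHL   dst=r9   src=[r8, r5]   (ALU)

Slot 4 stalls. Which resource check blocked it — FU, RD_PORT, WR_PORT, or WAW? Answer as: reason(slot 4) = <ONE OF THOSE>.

reason(slot 4) = RD_PORT

#0 MUL src=r1,r2 dispatched  <A:2 Mu:1 Ld:1 B:1 rd:3 wr:1>
#1 ALU src=r3,r2 held:WAW  <A:2 Mu:1 Ld:1 B:1 rd:3 wr:1>
#2 ALU src=r6,r3 dispatched  <A:1 Mu:1 Ld:1 B:1 rd:1 wr:0>
#3 ALU src=r9,r2 held:RD_PORT  <A:1 Mu:1 Ld:1 B:1 rd:1 wr:0>
#4 ALU src=r8,r5 held:RD_PORT  <A:1 Mu:1 Ld:1 B:1 rd:1 wr:0>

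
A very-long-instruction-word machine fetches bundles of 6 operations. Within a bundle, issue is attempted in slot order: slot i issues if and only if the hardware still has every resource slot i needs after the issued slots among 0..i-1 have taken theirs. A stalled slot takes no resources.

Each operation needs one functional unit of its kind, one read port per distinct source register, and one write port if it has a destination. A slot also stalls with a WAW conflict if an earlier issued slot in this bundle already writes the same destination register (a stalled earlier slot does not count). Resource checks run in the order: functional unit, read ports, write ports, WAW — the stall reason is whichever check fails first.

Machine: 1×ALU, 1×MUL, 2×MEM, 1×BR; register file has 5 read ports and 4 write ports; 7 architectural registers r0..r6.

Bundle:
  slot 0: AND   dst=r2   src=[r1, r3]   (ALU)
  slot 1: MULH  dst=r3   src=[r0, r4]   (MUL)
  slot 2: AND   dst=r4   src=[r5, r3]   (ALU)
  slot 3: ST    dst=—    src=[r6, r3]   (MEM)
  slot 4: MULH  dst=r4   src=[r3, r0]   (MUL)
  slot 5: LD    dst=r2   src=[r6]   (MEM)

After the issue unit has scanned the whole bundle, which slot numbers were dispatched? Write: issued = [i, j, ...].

  0. ALU→r2 ⇒ go  {0A/1Mu/2Ld/1B | 3r 3w}
  1. MUL→r3 ⇒ go  {0A/0Mu/2Ld/1B | 1r 2w}
  2. ALU→r4 ⇒ no(FU)  {0A/0Mu/2Ld/1B | 1r 2w}
  3. MEM ⇒ no(RD_PORT)  {0A/0Mu/2Ld/1B | 1r 2w}
  4. MUL→r4 ⇒ no(FU)  {0A/0Mu/2Ld/1B | 1r 2w}
  5. MEM→r2 ⇒ no(WAW)  {0A/0Mu/2Ld/1B | 1r 2w}

issued = [0, 1]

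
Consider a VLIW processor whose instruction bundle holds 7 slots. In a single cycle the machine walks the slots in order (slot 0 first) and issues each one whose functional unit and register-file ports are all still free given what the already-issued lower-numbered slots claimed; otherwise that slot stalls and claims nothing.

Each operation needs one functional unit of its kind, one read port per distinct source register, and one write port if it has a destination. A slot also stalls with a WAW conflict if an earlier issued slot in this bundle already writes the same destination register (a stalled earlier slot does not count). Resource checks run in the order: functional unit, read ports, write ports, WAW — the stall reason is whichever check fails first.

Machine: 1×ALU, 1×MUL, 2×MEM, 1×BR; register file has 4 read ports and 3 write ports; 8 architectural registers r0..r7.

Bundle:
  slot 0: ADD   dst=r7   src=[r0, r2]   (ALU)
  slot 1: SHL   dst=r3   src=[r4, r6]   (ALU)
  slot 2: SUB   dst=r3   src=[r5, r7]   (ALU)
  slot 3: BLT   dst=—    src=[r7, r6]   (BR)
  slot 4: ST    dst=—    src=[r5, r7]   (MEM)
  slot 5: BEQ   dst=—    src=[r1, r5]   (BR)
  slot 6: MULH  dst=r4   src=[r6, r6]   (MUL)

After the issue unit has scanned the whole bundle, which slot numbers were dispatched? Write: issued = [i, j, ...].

[0] ALU needs rd=2 wr=1: ok; after: ALU=0 MUL=1 MEM=2 BR=1, R=2, W=2
[1] ALU needs rd=2 wr=1: FU; after: ALU=0 MUL=1 MEM=2 BR=1, R=2, W=2
[2] ALU needs rd=2 wr=1: FU; after: ALU=0 MUL=1 MEM=2 BR=1, R=2, W=2
[3] BR needs rd=2 wr=0: ok; after: ALU=0 MUL=1 MEM=2 BR=0, R=0, W=2
[4] MEM needs rd=2 wr=0: RD_PORT; after: ALU=0 MUL=1 MEM=2 BR=0, R=0, W=2
[5] BR needs rd=2 wr=0: FU; after: ALU=0 MUL=1 MEM=2 BR=0, R=0, W=2
[6] MUL needs rd=1 wr=1: RD_PORT; after: ALU=0 MUL=1 MEM=2 BR=0, R=0, W=2

issued = [0, 3]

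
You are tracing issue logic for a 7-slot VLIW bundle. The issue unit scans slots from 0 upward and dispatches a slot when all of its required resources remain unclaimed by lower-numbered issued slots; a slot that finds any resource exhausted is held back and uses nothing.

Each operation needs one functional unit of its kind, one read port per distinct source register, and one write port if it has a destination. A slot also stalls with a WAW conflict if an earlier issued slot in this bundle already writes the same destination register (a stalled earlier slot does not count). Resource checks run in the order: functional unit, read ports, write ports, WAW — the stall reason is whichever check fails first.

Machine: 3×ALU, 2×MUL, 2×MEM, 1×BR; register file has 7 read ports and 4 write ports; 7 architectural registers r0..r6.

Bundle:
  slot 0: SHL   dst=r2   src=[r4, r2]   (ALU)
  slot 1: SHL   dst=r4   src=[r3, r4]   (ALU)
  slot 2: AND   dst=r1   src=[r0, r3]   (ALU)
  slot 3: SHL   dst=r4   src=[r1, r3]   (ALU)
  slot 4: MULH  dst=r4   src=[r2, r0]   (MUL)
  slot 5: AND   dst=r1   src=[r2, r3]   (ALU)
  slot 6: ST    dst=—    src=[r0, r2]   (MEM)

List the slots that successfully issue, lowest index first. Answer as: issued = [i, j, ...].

  0. ALU→r2 ⇒ go  {2A/2Mu/2Ld/1B | 5r 3w}
  1. ALU→r4 ⇒ go  {1A/2Mu/2Ld/1B | 3r 2w}
  2. ALU→r1 ⇒ go  {0A/2Mu/2Ld/1B | 1r 1w}
  3. ALU→r4 ⇒ no(FU)  {0A/2Mu/2Ld/1B | 1r 1w}
  4. MUL→r4 ⇒ no(RD_PORT)  {0A/2Mu/2Ld/1B | 1r 1w}
  5. ALU→r1 ⇒ no(FU)  {0A/2Mu/2Ld/1B | 1r 1w}
  6. MEM ⇒ no(RD_PORT)  {0A/2Mu/2Ld/1B | 1r 1w}

issued = [0, 1, 2]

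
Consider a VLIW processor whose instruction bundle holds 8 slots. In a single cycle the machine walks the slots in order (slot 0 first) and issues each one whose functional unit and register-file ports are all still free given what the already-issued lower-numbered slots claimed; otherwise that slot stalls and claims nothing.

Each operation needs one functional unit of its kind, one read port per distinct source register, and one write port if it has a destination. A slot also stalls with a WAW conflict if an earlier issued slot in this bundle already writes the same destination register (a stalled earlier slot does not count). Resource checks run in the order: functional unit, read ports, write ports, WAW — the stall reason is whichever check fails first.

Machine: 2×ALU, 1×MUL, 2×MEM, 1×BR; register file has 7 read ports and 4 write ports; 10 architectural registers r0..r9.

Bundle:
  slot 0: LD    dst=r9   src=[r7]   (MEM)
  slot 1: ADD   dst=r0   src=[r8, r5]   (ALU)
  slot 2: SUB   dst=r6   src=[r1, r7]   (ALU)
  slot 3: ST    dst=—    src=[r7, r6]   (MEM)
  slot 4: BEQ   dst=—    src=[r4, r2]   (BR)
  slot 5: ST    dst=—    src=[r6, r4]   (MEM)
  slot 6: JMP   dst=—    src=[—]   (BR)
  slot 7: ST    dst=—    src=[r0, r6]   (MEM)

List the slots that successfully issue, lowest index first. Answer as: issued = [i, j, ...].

[0] MEM needs rd=1 wr=1: ok; after: ALU=2 MUL=1 MEM=1 BR=1, R=6, W=3
[1] ALU needs rd=2 wr=1: ok; after: ALU=1 MUL=1 MEM=1 BR=1, R=4, W=2
[2] ALU needs rd=2 wr=1: ok; after: ALU=0 MUL=1 MEM=1 BR=1, R=2, W=1
[3] MEM needs rd=2 wr=0: ok; after: ALU=0 MUL=1 MEM=0 BR=1, R=0, W=1
[4] BR needs rd=2 wr=0: RD_PORT; after: ALU=0 MUL=1 MEM=0 BR=1, R=0, W=1
[5] MEM needs rd=2 wr=0: FU; after: ALU=0 MUL=1 MEM=0 BR=1, R=0, W=1
[6] BR needs rd=0 wr=0: ok; after: ALU=0 MUL=1 MEM=0 BR=0, R=0, W=1
[7] MEM needs rd=2 wr=0: FU; after: ALU=0 MUL=1 MEM=0 BR=0, R=0, W=1

issued = [0, 1, 2, 3, 6]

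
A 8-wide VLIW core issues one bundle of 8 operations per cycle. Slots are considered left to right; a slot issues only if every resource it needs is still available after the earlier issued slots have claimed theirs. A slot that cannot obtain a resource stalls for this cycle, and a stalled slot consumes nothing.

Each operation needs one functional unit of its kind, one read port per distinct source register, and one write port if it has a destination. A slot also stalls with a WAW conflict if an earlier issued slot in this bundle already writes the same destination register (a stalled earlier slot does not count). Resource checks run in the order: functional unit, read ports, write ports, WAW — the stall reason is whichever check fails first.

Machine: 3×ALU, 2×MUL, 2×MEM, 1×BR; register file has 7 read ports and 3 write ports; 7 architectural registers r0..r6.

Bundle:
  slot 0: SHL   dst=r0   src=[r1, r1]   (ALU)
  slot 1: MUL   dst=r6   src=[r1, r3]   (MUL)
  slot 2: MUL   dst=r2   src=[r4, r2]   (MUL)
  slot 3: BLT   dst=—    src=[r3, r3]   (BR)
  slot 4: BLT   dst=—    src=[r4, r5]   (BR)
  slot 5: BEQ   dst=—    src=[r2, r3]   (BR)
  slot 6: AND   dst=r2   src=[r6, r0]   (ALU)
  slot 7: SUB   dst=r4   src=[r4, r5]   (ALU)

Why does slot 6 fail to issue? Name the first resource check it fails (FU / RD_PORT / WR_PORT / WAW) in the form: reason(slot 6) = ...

reason(slot 6) = RD_PORT

(0) want 1×ALU +1rd +1wr — yes → AL2|MU2|ME2|BR1|rd6|wr2
(1) want 1×MUL +2rd +1wr — yes → AL2|MU1|ME2|BR1|rd4|wr1
(2) want 1×MUL +2rd +1wr — yes → AL2|MU0|ME2|BR1|rd2|wr0
(3) want 1×BR +1rd +0wr — yes → AL2|MU0|ME2|BR0|rd1|wr0
(4) want 1×BR +2rd +0wr — FU → AL2|MU0|ME2|BR0|rd1|wr0
(5) want 1×BR +2rd +0wr — FU → AL2|MU0|ME2|BR0|rd1|wr0
(6) want 1×ALU +2rd +1wr — RD_PORT → AL2|MU0|ME2|BR0|rd1|wr0
(7) want 1×ALU +2rd +1wr — RD_PORT → AL2|MU0|ME2|BR0|rd1|wr0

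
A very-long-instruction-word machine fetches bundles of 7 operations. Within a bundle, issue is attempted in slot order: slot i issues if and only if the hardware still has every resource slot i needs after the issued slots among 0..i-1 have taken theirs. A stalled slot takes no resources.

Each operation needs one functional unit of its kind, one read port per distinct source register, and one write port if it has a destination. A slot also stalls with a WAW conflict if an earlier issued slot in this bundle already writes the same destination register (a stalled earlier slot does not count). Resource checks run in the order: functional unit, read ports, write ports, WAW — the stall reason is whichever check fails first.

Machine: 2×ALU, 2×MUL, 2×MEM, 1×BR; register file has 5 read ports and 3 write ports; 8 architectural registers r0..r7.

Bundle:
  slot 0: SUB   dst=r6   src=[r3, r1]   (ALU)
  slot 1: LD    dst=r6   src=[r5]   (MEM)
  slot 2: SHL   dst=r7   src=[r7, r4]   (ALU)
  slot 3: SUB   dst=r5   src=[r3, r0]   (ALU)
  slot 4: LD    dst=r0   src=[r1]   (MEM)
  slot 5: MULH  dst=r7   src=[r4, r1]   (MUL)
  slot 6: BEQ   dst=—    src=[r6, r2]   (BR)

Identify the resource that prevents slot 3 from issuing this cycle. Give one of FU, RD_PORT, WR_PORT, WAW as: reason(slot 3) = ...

reason(slot 3) = FU

slot 0 (ALU): ISSUE — free A1,Mu2,Ld2,B1 rp3 wp2
slot 1 (MEM): stall WAW — free A1,Mu2,Ld2,B1 rp3 wp2
slot 2 (ALU): ISSUE — free A0,Mu2,Ld2,B1 rp1 wp1
slot 3 (ALU): stall FU — free A0,Mu2,Ld2,B1 rp1 wp1
slot 4 (MEM): ISSUE — free A0,Mu2,Ld1,B1 rp0 wp0
slot 5 (MUL): stall RD_PORT — free A0,Mu2,Ld1,B1 rp0 wp0
slot 6 (BR): stall RD_PORT — free A0,Mu2,Ld1,B1 rp0 wp0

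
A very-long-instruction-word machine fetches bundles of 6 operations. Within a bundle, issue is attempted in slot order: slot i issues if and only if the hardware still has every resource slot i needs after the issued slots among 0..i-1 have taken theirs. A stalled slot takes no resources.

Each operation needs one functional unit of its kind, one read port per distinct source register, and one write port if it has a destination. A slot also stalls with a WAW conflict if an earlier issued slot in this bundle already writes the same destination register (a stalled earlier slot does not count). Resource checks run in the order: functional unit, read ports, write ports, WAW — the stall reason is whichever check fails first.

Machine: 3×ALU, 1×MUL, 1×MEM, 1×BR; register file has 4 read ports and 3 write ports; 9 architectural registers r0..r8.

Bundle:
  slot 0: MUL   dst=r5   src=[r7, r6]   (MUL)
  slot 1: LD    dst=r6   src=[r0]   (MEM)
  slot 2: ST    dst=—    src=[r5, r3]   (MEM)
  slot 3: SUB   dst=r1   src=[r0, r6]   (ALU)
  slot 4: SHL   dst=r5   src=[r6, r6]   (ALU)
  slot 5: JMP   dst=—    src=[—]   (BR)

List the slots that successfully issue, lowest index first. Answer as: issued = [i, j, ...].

issued = [0, 1, 5]

[0] MUL needs rd=2 wr=1: ok; after: ALU=3 MUL=0 MEM=1 BR=1, R=2, W=2
[1] MEM needs rd=1 wr=1: ok; after: ALU=3 MUL=0 MEM=0 BR=1, R=1, W=1
[2] MEM needs rd=2 wr=0: FU; after: ALU=3 MUL=0 MEM=0 BR=1, R=1, W=1
[3] ALU needs rd=2 wr=1: RD_PORT; after: ALU=3 MUL=0 MEM=0 BR=1, R=1, W=1
[4] ALU needs rd=1 wr=1: WAW; after: ALU=3 MUL=0 MEM=0 BR=1, R=1, W=1
[5] BR needs rd=0 wr=0: ok; after: ALU=3 MUL=0 MEM=0 BR=0, R=1, W=1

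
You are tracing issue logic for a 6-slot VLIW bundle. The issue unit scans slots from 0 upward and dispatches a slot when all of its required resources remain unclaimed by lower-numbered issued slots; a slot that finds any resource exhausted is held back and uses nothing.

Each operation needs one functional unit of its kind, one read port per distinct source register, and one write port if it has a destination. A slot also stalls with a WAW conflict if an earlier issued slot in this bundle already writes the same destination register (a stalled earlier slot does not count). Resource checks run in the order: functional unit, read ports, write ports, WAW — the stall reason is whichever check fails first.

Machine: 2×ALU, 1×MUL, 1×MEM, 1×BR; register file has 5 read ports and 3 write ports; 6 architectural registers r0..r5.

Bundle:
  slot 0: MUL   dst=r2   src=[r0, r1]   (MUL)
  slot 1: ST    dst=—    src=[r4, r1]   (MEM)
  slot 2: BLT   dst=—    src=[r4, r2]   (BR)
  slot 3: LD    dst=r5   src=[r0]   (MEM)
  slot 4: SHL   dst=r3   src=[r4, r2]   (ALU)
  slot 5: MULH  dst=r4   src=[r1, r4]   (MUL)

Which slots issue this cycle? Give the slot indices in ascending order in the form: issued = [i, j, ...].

(0) want 1×MUL +2rd +1wr — yes → AL2|MU0|ME1|BR1|rd3|wr2
(1) want 1×MEM +2rd +0wr — yes → AL2|MU0|ME0|BR1|rd1|wr2
(2) want 1×BR +2rd +0wr — RD_PORT → AL2|MU0|ME0|BR1|rd1|wr2
(3) want 1×MEM +1rd +1wr — FU → AL2|MU0|ME0|BR1|rd1|wr2
(4) want 1×ALU +2rd +1wr — RD_PORT → AL2|MU0|ME0|BR1|rd1|wr2
(5) want 1×MUL +2rd +1wr — FU → AL2|MU0|ME0|BR1|rd1|wr2

issued = [0, 1]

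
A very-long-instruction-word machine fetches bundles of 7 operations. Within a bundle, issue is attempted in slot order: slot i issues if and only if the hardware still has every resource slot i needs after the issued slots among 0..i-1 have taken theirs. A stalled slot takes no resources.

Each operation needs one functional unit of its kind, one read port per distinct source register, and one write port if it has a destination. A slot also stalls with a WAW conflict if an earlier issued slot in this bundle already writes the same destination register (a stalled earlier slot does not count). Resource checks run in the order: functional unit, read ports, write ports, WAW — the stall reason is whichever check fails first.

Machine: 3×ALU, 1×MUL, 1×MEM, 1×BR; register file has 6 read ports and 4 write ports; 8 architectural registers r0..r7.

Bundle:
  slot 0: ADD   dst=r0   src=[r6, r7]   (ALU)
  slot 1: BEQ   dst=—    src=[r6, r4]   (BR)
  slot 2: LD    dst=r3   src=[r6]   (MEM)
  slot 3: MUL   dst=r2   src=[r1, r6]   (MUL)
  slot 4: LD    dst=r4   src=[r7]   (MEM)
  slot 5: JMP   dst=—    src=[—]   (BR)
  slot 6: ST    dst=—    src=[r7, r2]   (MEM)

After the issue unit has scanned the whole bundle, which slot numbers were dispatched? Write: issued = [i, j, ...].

(0) want 1×ALU +2rd +1wr — yes → AL2|MU1|ME1|BR1|rd4|wr3
(1) want 1×BR +2rd +0wr — yes → AL2|MU1|ME1|BR0|rd2|wr3
(2) want 1×MEM +1rd +1wr — yes → AL2|MU1|ME0|BR0|rd1|wr2
(3) want 1×MUL +2rd +1wr — RD_PORT → AL2|MU1|ME0|BR0|rd1|wr2
(4) want 1×MEM +1rd +1wr — FU → AL2|MU1|ME0|BR0|rd1|wr2
(5) want 1×BR +0rd +0wr — FU → AL2|MU1|ME0|BR0|rd1|wr2
(6) want 1×MEM +2rd +0wr — FU → AL2|MU1|ME0|BR0|rd1|wr2

issued = [0, 1, 2]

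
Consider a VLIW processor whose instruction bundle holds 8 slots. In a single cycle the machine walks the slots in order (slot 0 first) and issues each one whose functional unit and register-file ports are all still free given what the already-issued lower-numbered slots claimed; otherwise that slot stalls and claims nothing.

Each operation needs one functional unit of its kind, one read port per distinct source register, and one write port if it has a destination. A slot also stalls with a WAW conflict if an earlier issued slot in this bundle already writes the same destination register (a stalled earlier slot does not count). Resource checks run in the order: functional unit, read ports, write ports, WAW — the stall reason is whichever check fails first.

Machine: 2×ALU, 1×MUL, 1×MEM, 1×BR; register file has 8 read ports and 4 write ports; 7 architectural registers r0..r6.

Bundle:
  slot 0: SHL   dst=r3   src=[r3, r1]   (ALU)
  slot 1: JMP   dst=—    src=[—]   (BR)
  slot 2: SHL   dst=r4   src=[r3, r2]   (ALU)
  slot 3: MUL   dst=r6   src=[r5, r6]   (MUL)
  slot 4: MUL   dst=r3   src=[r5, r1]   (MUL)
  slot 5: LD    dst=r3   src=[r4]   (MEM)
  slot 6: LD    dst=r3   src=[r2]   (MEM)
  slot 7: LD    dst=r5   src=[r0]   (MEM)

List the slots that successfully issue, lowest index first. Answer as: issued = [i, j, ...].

issued = [0, 1, 2, 3, 7]

[0] ALU needs rd=2 wr=1: ok; after: ALU=1 MUL=1 MEM=1 BR=1, R=6, W=3
[1] BR needs rd=0 wr=0: ok; after: ALU=1 MUL=1 MEM=1 BR=0, R=6, W=3
[2] ALU needs rd=2 wr=1: ok; after: ALU=0 MUL=1 MEM=1 BR=0, R=4, W=2
[3] MUL needs rd=2 wr=1: ok; after: ALU=0 MUL=0 MEM=1 BR=0, R=2, W=1
[4] MUL needs rd=2 wr=1: FU; after: ALU=0 MUL=0 MEM=1 BR=0, R=2, W=1
[5] MEM needs rd=1 wr=1: WAW; after: ALU=0 MUL=0 MEM=1 BR=0, R=2, W=1
[6] MEM needs rd=1 wr=1: WAW; after: ALU=0 MUL=0 MEM=1 BR=0, R=2, W=1
[7] MEM needs rd=1 wr=1: ok; after: ALU=0 MUL=0 MEM=0 BR=0, R=1, W=0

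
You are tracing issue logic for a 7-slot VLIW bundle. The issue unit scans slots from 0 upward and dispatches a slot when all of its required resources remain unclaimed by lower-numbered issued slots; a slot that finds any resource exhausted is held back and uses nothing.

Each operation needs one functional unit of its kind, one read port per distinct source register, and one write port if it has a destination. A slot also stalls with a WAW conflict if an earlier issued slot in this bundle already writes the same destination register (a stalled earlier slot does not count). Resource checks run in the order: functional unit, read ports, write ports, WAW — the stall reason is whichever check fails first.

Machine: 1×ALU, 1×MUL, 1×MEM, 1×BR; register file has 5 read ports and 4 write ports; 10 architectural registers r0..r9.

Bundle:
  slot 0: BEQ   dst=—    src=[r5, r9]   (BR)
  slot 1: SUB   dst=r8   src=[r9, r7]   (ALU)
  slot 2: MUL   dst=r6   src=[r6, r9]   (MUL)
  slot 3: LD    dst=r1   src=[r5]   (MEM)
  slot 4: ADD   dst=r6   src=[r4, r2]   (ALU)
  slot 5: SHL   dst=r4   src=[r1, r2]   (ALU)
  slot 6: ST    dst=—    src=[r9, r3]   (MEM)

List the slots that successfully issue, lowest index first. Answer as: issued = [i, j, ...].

issued = [0, 1, 3]

(0) want 1×BR +2rd +0wr — yes → AL1|MU1|ME1|BR0|rd3|wr4
(1) want 1×ALU +2rd +1wr — yes → AL0|MU1|ME1|BR0|rd1|wr3
(2) want 1×MUL +2rd +1wr — RD_PORT → AL0|MU1|ME1|BR0|rd1|wr3
(3) want 1×MEM +1rd +1wr — yes → AL0|MU1|ME0|BR0|rd0|wr2
(4) want 1×ALU +2rd +1wr — FU → AL0|MU1|ME0|BR0|rd0|wr2
(5) want 1×ALU +2rd +1wr — FU → AL0|MU1|ME0|BR0|rd0|wr2
(6) want 1×MEM +2rd +0wr — FU → AL0|MU1|ME0|BR0|rd0|wr2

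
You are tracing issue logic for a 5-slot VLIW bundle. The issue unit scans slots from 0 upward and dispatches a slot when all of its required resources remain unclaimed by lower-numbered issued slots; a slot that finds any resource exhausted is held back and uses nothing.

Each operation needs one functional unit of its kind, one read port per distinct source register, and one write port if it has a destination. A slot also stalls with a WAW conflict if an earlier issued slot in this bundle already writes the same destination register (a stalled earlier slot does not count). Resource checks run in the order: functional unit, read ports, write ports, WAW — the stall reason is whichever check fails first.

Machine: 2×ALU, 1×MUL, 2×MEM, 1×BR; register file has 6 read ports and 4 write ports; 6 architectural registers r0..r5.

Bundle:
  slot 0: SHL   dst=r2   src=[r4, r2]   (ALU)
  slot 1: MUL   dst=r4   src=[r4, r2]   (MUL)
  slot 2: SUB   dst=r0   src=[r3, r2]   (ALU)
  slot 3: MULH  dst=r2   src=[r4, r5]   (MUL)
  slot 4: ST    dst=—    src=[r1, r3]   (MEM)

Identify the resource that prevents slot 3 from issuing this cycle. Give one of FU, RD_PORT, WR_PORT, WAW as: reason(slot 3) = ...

reason(slot 3) = FU

[0] ALU needs rd=2 wr=1: ok; after: ALU=1 MUL=1 MEM=2 BR=1, R=4, W=3
[1] MUL needs rd=2 wr=1: ok; after: ALU=1 MUL=0 MEM=2 BR=1, R=2, W=2
[2] ALU needs rd=2 wr=1: ok; after: ALU=0 MUL=0 MEM=2 BR=1, R=0, W=1
[3] MUL needs rd=2 wr=1: FU; after: ALU=0 MUL=0 MEM=2 BR=1, R=0, W=1
[4] MEM needs rd=2 wr=0: RD_PORT; after: ALU=0 MUL=0 MEM=2 BR=1, R=0, W=1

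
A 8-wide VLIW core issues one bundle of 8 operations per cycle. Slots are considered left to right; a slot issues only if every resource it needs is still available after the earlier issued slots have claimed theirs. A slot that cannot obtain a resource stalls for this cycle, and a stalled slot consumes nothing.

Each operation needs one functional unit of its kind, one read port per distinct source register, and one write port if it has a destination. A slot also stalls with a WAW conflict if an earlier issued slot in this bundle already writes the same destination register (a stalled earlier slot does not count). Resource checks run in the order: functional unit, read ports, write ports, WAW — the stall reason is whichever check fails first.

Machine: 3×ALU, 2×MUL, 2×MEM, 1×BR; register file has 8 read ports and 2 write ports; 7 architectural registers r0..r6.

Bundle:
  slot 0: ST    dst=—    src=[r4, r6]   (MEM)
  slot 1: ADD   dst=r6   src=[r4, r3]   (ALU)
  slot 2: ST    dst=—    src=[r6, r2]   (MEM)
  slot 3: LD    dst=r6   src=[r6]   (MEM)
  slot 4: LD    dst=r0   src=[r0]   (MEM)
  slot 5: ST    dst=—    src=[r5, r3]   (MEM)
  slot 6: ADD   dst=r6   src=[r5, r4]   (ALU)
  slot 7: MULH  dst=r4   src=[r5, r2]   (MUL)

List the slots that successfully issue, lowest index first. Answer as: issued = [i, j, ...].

(0) want 1×MEM +2rd +0wr — yes → AL3|MU2|ME1|BR1|rd6|wr2
(1) want 1×ALU +2rd +1wr — yes → AL2|MU2|ME1|BR1|rd4|wr1
(2) want 1×MEM +2rd +0wr — yes → AL2|MU2|ME0|BR1|rd2|wr1
(3) want 1×MEM +1rd +1wr — FU → AL2|MU2|ME0|BR1|rd2|wr1
(4) want 1×MEM +1rd +1wr — FU → AL2|MU2|ME0|BR1|rd2|wr1
(5) want 1×MEM +2rd +0wr — FU → AL2|MU2|ME0|BR1|rd2|wr1
(6) want 1×ALU +2rd +1wr — WAW → AL2|MU2|ME0|BR1|rd2|wr1
(7) want 1×MUL +2rd +1wr — yes → AL2|MU1|ME0|BR1|rd0|wr0

issued = [0, 1, 2, 7]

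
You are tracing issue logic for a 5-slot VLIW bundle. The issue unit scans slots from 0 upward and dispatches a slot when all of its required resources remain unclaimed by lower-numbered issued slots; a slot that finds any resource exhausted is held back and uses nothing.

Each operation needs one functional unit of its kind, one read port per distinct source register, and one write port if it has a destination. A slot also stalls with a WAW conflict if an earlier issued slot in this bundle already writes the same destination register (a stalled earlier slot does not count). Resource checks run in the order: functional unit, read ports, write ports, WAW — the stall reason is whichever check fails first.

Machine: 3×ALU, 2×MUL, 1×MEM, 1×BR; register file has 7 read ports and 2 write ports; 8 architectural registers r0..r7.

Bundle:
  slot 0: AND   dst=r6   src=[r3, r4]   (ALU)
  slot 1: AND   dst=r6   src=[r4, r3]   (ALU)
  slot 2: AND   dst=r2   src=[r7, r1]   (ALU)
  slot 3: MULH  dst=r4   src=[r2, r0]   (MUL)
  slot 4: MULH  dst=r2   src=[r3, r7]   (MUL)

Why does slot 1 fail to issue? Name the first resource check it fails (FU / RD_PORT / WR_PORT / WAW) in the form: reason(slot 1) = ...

  0. ALU→r6 ⇒ go  {2A/2Mu/1Ld/1B | 5r 1w}
  1. ALU→r6 ⇒ no(WAW)  {2A/2Mu/1Ld/1B | 5r 1w}
  2. ALU→r2 ⇒ go  {1A/2Mu/1Ld/1B | 3r 0w}
  3. MUL→r4 ⇒ no(WR_PORT)  {1A/2Mu/1Ld/1B | 3r 0w}
  4. MUL→r2 ⇒ no(WR_PORT)  {1A/2Mu/1Ld/1B | 3r 0w}

reason(slot 1) = WAW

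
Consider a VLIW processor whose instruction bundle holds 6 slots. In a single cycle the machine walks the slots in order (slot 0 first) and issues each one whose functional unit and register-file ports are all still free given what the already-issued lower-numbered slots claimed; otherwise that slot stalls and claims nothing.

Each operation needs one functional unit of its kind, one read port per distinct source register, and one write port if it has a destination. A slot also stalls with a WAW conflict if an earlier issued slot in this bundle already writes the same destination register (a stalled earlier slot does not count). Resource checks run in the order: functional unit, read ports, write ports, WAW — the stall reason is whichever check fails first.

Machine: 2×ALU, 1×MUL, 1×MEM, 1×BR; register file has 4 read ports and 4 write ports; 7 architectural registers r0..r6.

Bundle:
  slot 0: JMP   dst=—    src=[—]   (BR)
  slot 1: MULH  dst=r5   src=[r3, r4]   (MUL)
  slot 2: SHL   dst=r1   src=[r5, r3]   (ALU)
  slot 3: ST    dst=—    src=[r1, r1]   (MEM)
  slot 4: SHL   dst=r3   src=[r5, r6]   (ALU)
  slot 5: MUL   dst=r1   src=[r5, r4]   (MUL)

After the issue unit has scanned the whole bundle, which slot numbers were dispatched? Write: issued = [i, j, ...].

issued = [0, 1, 2]

(0) want 1×BR +0rd +0wr — yes → AL2|MU1|ME1|BR0|rd4|wr4
(1) want 1×MUL +2rd +1wr — yes → AL2|MU0|ME1|BR0|rd2|wr3
(2) want 1×ALU +2rd +1wr — yes → AL1|MU0|ME1|BR0|rd0|wr2
(3) want 1×MEM +1rd +0wr — RD_PORT → AL1|MU0|ME1|BR0|rd0|wr2
(4) want 1×ALU +2rd +1wr — RD_PORT → AL1|MU0|ME1|BR0|rd0|wr2
(5) want 1×MUL +2rd +1wr — FU → AL1|MU0|ME1|BR0|rd0|wr2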